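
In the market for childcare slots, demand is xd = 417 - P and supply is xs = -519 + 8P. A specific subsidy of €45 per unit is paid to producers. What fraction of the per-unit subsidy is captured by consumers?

Pre-subsidy: 417 - P = -519 + 8P gives P* = 104, x* = 313.
With the subsidy, sellers receive Ps = Pb + 45 for each unit, where Pb is the price buyers pay.
Supply in terms of Pb becomes xs = -519 + 8(Pb + 45) = -159 + 8Pb. Setting this equal to demand: 417 - Pb = -159 + 8Pb, so Pb = 64.
Sellers receive Ps = 64 + 45 = 109; x' = 417 − 1·64 = 353.
Buyers' price falls by P* − Pb = 104 − 64 = 40; sellers' price rises by Ps − P* = 109 − 104 = 5.
So consumers capture 40/45 = 8/9 of each unit of subsidy.

Consumer share = 8/9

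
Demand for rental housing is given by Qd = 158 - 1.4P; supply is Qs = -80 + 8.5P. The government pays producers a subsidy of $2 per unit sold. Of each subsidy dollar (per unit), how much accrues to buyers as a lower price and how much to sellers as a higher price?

Buyers gain 170/99 per unit; sellers gain 28/99 per unit

Pre-subsidy: 158 - 1.4P = -80 + 8.5P gives P* = 2380/99, Q* = 12310/99.
With the subsidy, sellers receive Ps = Pb + 2 for each unit, where Pb is the price buyers pay.
Supply in terms of Pb becomes Qs = -80 + 8.5(Pb + 2) = -63 + 8.5Pb. Setting this equal to demand: 158 - 1.4Pb = -63 + 8.5Pb, so Pb = 2210/99.
Sellers receive Ps = 2210/99 + 2 = 2408/99; Q' = 158 − 1.4·(2210/99) = 12548/99.
Buyers' price falls by P* − Pb = 2380/99 − 2210/99 = 170/99; sellers' price rises by Ps − P* = 2408/99 − 2380/99 = 28/99.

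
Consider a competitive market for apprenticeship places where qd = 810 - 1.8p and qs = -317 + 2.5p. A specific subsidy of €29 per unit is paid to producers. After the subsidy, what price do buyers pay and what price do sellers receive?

Buyers pay 10545/43; sellers receive 11792/43

Pre-subsidy: 810 - 1.8p = -317 + 2.5p gives p* = 11270/43, q* = 14544/43.
With the subsidy, sellers receive ps = pb + 29 for each unit, where pb is the price buyers pay.
Supply in terms of pb becomes qs = -317 + 2.5(pb + 29) = -244.5 + 2.5pb. Setting this equal to demand: 810 - 1.8pb = -244.5 + 2.5pb, so pb = 10545/43.
Sellers receive ps = 10545/43 + 29 = 11792/43; q' = 810 − 1.8·(10545/43) = 15849/43.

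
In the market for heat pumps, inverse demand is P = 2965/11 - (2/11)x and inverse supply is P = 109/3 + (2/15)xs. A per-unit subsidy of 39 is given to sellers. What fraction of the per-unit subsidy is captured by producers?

Producer share = 11/26

Pre-subsidy: 2965/11 - (2/11)x = 109/3 + (2/15)x gives x* = 740 and P* = 135.
With the subsidy, sellers receive Ps = Pb + 39 for each unit, where Pb is the price buyers pay.
On the curves, Pb = 2965/11 - (2/11)x and Ps = 109/3 + (2/15)x; the wedge Ps − Pb = 39 gives 109/3 + (2/15)x − (2965/11 - (2/11)x) = 39, so x' = 863.75.
Then Pb = 2965/11 − (2/11)·863.75 = 112.5 and Ps = 109/3 + (2/15)·863.75 = 151.5.
Buyers' price falls by P* − Pb = 135 − 112.5 = 22.5; sellers' price rises by Ps − P* = 151.5 − 135 = 16.5.
So producers capture 16.5/39 = 11/26 of each unit of subsidy.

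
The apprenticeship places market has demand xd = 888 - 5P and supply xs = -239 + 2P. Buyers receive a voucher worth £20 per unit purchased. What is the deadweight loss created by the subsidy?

Pre-subsidy: 888 - 5P = -239 + 2P gives P* = 161, x* = 83.
With the rebate, buyers effectively pay Pb = Ps − 20, where Ps is the price sellers receive.
Demand in terms of Ps becomes xd = 888 − 5(Ps − 20) = 988 - 5Ps. Setting this equal to supply: 988 - 5Ps = -239 + 2Ps, so Ps = 1227/7.
Buyers pay Pb = 1227/7 − 20 = 1087/7; x' = -239 + 2·(1227/7) = 781/7.
The subsidy expands output by 781/7 − 83 = 200/7 past the efficient level; on those units the gap between marginal cost and willingness to pay runs from 0 up to 20.
DWL = ½ × 20 × 200/7 = 2000/7.

Deadweight loss = 2000/7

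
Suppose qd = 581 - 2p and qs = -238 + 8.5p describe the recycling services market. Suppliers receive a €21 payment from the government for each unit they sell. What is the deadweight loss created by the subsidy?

Pre-subsidy: 581 - 2p = -238 + 8.5p gives p* = 78, q* = 425.
With the subsidy, sellers receive ps = pb + 21 for each unit, where pb is the price buyers pay.
Supply in terms of pb becomes qs = -238 + 8.5(pb + 21) = -59.5 + 8.5pb. Setting this equal to demand: 581 - 2pb = -59.5 + 8.5pb, so pb = 61.
Sellers receive ps = 61 + 21 = 82; q' = 581 − 2·61 = 459.
The subsidy expands output by 459 − 425 = 34 past the efficient level; on those units the gap between marginal cost and willingness to pay runs from 0 up to 21.
DWL = ½ × 21 × 34 = 357.

Deadweight loss = €357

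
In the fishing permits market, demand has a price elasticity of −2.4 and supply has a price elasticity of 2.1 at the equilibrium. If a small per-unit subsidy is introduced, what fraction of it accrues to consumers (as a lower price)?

For a small subsidy around the equilibrium, the benefit split depends on the relative slopes, which at a point are proportional to the elasticities.
Buyer share = εs/(εs + |εd|) = 2.1/(2.1 + 2.4) = 7/15; seller share = |εd|/(εs + |εd|) = 8/15.

Consumer share = 7/15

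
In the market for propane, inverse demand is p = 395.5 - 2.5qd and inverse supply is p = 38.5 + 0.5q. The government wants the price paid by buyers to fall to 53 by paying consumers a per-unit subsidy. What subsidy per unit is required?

Required subsidy s = 54 per unit

At a buyer price of 53, quantity demanded is 158.2 − 0.4·53 = 137.
Sellers supply 137 only when they receive ps = 38.5 + 0.5·137 = 107.
s = ps − pb = 107 − 53 = 54.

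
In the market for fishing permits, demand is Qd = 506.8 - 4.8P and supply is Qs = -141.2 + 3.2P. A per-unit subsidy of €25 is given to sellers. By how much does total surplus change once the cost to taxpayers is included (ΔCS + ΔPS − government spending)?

Net change in total surplus = -€600

Pre-subsidy: 506.8 - 4.8P = -141.2 + 3.2P gives P* = 81, Q* = 118.
With the subsidy, sellers receive Ps = Pb + 25 for each unit, where Pb is the price buyers pay.
Supply in terms of Pb becomes Qs = -141.2 + 3.2(Pb + 25) = -61.2 + 3.2Pb. Setting this equal to demand: 506.8 - 4.8Pb = -61.2 + 3.2Pb, so Pb = 71.
Sellers receive Ps = 71 + 25 = 96; Q' = 506.8 − 4.8·71 = 166.
ΔCS = ½(118 + 166)(81 − 71) = 1420; ΔPS = ½(118 + 166)(96 − 81) = 2130.
Government spending = 25 × 166 = 4150.
Net change = 1420 + 2130 − 4150 = -600. The loss equals the DWL triangle ½·25·48.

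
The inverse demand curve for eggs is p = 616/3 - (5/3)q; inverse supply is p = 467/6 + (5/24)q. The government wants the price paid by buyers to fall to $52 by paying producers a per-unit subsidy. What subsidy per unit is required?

At a buyer price of 52, quantity demanded is 123.2 − 0.6·52 = 92.
Sellers supply 92 only when they receive ps = 467/6 + (5/24)·92 = 97.
s = ps − pb = 97 − 52 = 45.

Required subsidy s = $45 per unit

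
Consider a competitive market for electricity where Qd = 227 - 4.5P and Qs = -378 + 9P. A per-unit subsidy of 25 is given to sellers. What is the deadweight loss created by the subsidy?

Deadweight loss = 937.5

Pre-subsidy: 227 - 4.5P = -378 + 9P gives P* = 1210/27, Q* = 76/3.
With the subsidy, sellers receive Ps = Pb + 25 for each unit, where Pb is the price buyers pay.
Supply in terms of Pb becomes Qs = -378 + 9(Pb + 25) = -153 + 9Pb. Setting this equal to demand: 227 - 4.5Pb = -153 + 9Pb, so Pb = 760/27.
Sellers receive Ps = 760/27 + 25 = 1435/27; Q' = 227 − 4.5·(760/27) = 301/3.
The subsidy expands output by 301/3 − 76/3 = 75 past the efficient level; on those units the gap between marginal cost and willingness to pay runs from 0 up to 25.
DWL = ½ × 25 × 75 = 937.5.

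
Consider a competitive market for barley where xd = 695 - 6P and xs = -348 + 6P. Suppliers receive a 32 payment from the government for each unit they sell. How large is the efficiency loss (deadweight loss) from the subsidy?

Pre-subsidy: 695 - 6P = -348 + 6P gives P* = 1043/12, x* = 173.5.
With the subsidy, sellers receive Ps = Pb + 32 for each unit, where Pb is the price buyers pay.
Supply in terms of Pb becomes xs = -348 + 6(Pb + 32) = -156 + 6Pb. Setting this equal to demand: 695 - 6Pb = -156 + 6Pb, so Pb = 851/12.
Sellers receive Ps = 851/12 + 32 = 1235/12; x' = 695 − 6·(851/12) = 269.5.
The subsidy expands output by 269.5 − 173.5 = 96 past the efficient level; on those units the gap between marginal cost and willingness to pay runs from 0 up to 32.
DWL = ½ × 32 × 96 = 1536.

Deadweight loss = 1536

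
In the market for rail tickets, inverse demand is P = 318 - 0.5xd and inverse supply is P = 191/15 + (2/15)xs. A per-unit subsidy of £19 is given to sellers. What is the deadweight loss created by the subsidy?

Deadweight loss = £285

Pre-subsidy: 318 - 0.5x = 191/15 + (2/15)x gives x* = 482 and P* = 77.
With the subsidy, sellers receive Ps = Pb + 19 for each unit, where Pb is the price buyers pay.
On the curves, Pb = 318 - 0.5x and Ps = 191/15 + (2/15)x; the wedge Ps − Pb = 19 gives 191/15 + (2/15)x − (318 - 0.5x) = 19, so x' = 512.
Then Pb = 318 − 0.5·512 = 62 and Ps = 191/15 + (2/15)·512 = 81.
The subsidy expands output by 512 − 482 = 30 past the efficient level; on those units the gap between marginal cost and willingness to pay runs from 0 up to 19.
DWL = ½ × 19 × 30 = 285.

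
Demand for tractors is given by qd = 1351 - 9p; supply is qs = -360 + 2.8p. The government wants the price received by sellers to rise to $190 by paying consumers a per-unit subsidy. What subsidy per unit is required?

At a seller price of 190, quantity supplied is -360 + 2.8·190 = 172.
Buyers absorb 172 only when they pay pb with 1351 − 9·pb = 172, i.e. pb = 131.
s = ps − pb = 190 − 131 = 59.

Required subsidy s = $59 per unit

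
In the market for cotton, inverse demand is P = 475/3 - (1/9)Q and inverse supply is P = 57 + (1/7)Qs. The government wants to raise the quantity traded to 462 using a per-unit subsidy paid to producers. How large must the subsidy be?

At Q = 462, from the demand curve buyers pay Pb = 475/3 − (1/9)·462 = 107; from the supply curve sellers need Ps = 57 + (1/7)·462 = 123.
The subsidy must fill the gap: s = Ps − Pb = 123 − 107 = 16.

Required subsidy s = 16 per unit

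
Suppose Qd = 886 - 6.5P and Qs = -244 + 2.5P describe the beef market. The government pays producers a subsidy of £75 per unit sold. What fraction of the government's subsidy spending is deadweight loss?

DWL / government spending = 4875/14782

Pre-subsidy: 886 - 6.5P = -244 + 2.5P gives P* = 1130/9, Q* = 629/9.
With the subsidy, sellers receive Ps = Pb + 75 for each unit, where Pb is the price buyers pay.
Supply in terms of Pb becomes Qs = -244 + 2.5(Pb + 75) = -56.5 + 2.5Pb. Setting this equal to demand: 886 - 6.5Pb = -56.5 + 2.5Pb, so Pb = 1885/18.
Sellers receive Ps = 1885/18 + 75 = 3235/18; Q' = 886 − 6.5·(1885/18) = 7391/36.
ΔCS = ½(629/9 + 7391/36)(1130/9 − 1885/18) = 1238375/432; ΔPS = ½(629/9 + 7391/36)(3235/18 − 1130/9) = 3219775/432.
Government spending = 75 × 7391/36 = 184775/12.
DWL = ½ × 75 × (7391/36 − 629/9) = 5078.125; fraction = 5078.125 / (184775/12) = 4875/14782.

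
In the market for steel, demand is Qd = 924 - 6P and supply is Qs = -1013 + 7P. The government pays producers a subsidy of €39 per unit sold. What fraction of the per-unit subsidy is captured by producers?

Producer share = 6/13

Pre-subsidy: 924 - 6P = -1013 + 7P gives P* = 149, Q* = 30.
With the subsidy, sellers receive Ps = Pb + 39 for each unit, where Pb is the price buyers pay.
Supply in terms of Pb becomes Qs = -1013 + 7(Pb + 39) = -740 + 7Pb. Setting this equal to demand: 924 - 6Pb = -740 + 7Pb, so Pb = 128.
Sellers receive Ps = 128 + 39 = 167; Q' = 924 − 6·128 = 156.
Buyers' price falls by P* − Pb = 149 − 128 = 21; sellers' price rises by Ps − P* = 167 − 149 = 18.
So producers capture 18/39 = 6/13 of each unit of subsidy.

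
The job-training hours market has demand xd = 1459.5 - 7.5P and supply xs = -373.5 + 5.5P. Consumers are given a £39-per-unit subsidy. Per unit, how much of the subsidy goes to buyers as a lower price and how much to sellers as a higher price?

Pre-subsidy: 1459.5 - 7.5P = -373.5 + 5.5P gives P* = 141, x* = 402.
With the rebate, buyers effectively pay Pb = Ps − 39, where Ps is the price sellers receive.
Demand in terms of Ps becomes xd = 1459.5 − 7.5(Ps − 39) = 1752 - 7.5Ps. Setting this equal to supply: 1752 - 7.5Ps = -373.5 + 5.5Ps, so Ps = 163.5.
Buyers pay Pb = 163.5 − 39 = 124.5; x' = -373.5 + 5.5·163.5 = 525.75.
Buyers' price falls by P* − Pb = 141 − 124.5 = 16.5; sellers' price rises by Ps − P* = 163.5 − 141 = 22.5.

Buyers gain £16.5 per unit; sellers gain £22.5 per unit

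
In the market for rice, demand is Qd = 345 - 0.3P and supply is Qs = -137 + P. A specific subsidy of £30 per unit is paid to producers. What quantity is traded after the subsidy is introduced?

Q' = 3129/13

Pre-subsidy: 345 - 0.3P = -137 + P gives P* = 4820/13, Q* = 3039/13.
With the subsidy, sellers receive Ps = Pb + 30 for each unit, where Pb is the price buyers pay.
Supply in terms of Pb becomes Qs = -137 + 1(Pb + 30) = -107 + Pb. Setting this equal to demand: 345 - 0.3Pb = -107 + Pb, so Pb = 4520/13.
Sellers receive Ps = 4520/13 + 30 = 4910/13; Q' = 345 − 0.3·(4520/13) = 3129/13.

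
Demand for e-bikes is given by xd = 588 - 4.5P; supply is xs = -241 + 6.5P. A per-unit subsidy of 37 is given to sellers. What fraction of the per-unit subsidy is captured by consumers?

Pre-subsidy: 588 - 4.5P = -241 + 6.5P gives P* = 829/11, x* = 5475/22.
With the subsidy, sellers receive Ps = Pb + 37 for each unit, where Pb is the price buyers pay.
Supply in terms of Pb becomes xs = -241 + 6.5(Pb + 37) = -0.5 + 6.5Pb. Setting this equal to demand: 588 - 4.5Pb = -0.5 + 6.5Pb, so Pb = 53.5.
Sellers receive Ps = 53.5 + 37 = 90.5; x' = 588 − 4.5·53.5 = 347.25.
Buyers' price falls by P* − Pb = 829/11 − 53.5 = 481/22; sellers' price rises by Ps − P* = 90.5 − 829/11 = 333/22.
So consumers capture (481/22)/37 = 13/22 of each unit of subsidy.

Consumer share = 13/22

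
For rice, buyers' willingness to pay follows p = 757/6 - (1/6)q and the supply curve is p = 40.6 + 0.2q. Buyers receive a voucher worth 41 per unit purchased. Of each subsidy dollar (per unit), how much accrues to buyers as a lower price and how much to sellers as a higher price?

Pre-subsidy: 757/6 - (1/6)q = 40.6 + 0.2q gives q* = 2567/11 and p* = 960/11.
With the rebate, buyers effectively pay pb = ps − 41, where ps is the price sellers receive.
On the curves, pb = 757/6 - (1/6)q and ps = 40.6 + 0.2q; the wedge ps − pb = 41 gives 40.6 + 0.2q − (757/6 - (1/6)q) = 41, so q' = 3797/11.
Then pb = 757/6 − (1/6)·(3797/11) = 755/11 and ps = 40.6 + 0.2·(3797/11) = 1206/11.
Buyers' price falls by p* − pb = 960/11 − 755/11 = 205/11; sellers' price rises by ps − p* = 1206/11 − 960/11 = 246/11.

Buyers gain 205/11 per unit; sellers gain 246/11 per unit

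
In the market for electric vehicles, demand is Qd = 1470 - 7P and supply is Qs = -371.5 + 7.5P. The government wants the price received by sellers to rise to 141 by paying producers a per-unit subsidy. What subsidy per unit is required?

At a seller price of 141, quantity supplied is -371.5 + 7.5·141 = 686.
Buyers absorb 686 only when they pay Pb with 1470 − 7·Pb = 686, i.e. Pb = 112.
s = Ps − Pb = 141 − 112 = 29.

Required subsidy s = 29 per unit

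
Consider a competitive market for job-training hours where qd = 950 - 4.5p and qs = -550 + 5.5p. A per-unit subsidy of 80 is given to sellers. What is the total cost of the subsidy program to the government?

Pre-subsidy: 950 - 4.5p = -550 + 5.5p gives p* = 150, q* = 275.
With the subsidy, sellers receive ps = pb + 80 for each unit, where pb is the price buyers pay.
Supply in terms of pb becomes qs = -550 + 5.5(pb + 80) = -110 + 5.5pb. Setting this equal to demand: 950 - 4.5pb = -110 + 5.5pb, so pb = 106.
Sellers receive ps = 106 + 80 = 186; q' = 950 − 4.5·106 = 473.
Government outlay = subsidy × quantity = 80 × 473 = 37840.

Government cost = 37840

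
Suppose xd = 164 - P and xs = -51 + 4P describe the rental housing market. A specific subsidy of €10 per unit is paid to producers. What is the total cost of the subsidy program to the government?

Government cost = €1290

Pre-subsidy: 164 - P = -51 + 4P gives P* = 43, x* = 121.
With the subsidy, sellers receive Ps = Pb + 10 for each unit, where Pb is the price buyers pay.
Supply in terms of Pb becomes xs = -51 + 4(Pb + 10) = -11 + 4Pb. Setting this equal to demand: 164 - Pb = -11 + 4Pb, so Pb = 35.
Sellers receive Ps = 35 + 10 = 45; x' = 164 − 1·35 = 129.
Government outlay = subsidy × quantity = 10 × 129 = 1290.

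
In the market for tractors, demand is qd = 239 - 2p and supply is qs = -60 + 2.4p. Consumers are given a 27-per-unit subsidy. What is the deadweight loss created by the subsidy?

Deadweight loss = 4374/11

Pre-subsidy: 239 - 2p = -60 + 2.4p gives p* = 1495/22, q* = 1134/11.
With the rebate, buyers effectively pay pb = ps − 27, where ps is the price sellers receive.
Demand in terms of ps becomes qd = 239 − 2(ps − 27) = 293 - 2ps. Setting this equal to supply: 293 - 2ps = -60 + 2.4ps, so ps = 1765/22.
Buyers pay pb = 1765/22 − 27 = 1171/22; q' = -60 + 2.4·(1765/22) = 1458/11.
The subsidy expands output by 1458/11 − 1134/11 = 324/11 past the efficient level; on those units the gap between marginal cost and willingness to pay runs from 0 up to 27.
DWL = ½ × 27 × 324/11 = 4374/11.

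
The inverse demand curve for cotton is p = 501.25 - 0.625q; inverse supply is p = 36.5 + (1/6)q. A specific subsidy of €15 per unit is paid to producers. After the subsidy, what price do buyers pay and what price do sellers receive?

Pre-subsidy: 501.25 - 0.625q = 36.5 + (1/6)q gives q* = 11154/19 and p* = 5105/38.
With the subsidy, sellers receive ps = pb + 15 for each unit, where pb is the price buyers pay.
On the curves, pb = 501.25 - 0.625q and ps = 36.5 + (1/6)q; the wedge ps − pb = 15 gives 36.5 + (1/6)q − (501.25 - 0.625q) = 15, so q' = 606.
Then pb = 501.25 − 0.625·606 = 122.5 and ps = 36.5 + (1/6)·606 = 137.5.

Buyers pay €122.5; sellers receive €137.5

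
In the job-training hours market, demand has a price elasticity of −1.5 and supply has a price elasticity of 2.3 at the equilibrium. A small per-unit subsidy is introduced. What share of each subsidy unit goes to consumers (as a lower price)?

For a small subsidy around the equilibrium, the benefit split depends on the relative slopes, which at a point are proportional to the elasticities.
Buyer share = εs/(εs + |εd|) = 2.3/(2.3 + 1.5) = 23/38; seller share = |εd|/(εs + |εd|) = 15/38.

Consumer share = 23/38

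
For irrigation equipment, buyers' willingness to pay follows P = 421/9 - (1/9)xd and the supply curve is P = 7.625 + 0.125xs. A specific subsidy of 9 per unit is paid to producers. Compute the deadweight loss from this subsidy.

Pre-subsidy: 421/9 - (1/9)x = 7.625 + 0.125x gives x* = 2819/17 and P* = 482/17.
With the subsidy, sellers receive Ps = Pb + 9 for each unit, where Pb is the price buyers pay.
On the curves, Pb = 421/9 - (1/9)x and Ps = 7.625 + 0.125x; the wedge Ps − Pb = 9 gives 7.625 + 0.125x − (421/9 - (1/9)x) = 9, so x' = 3467/17.
Then Pb = 421/9 − (1/9)·(3467/17) = 410/17 and Ps = 7.625 + 0.125·(3467/17) = 563/17.
The subsidy expands output by 3467/17 − 2819/17 = 648/17 past the efficient level; on those units the gap between marginal cost and willingness to pay runs from 0 up to 9.
DWL = ½ × 9 × 648/17 = 2916/17.

Deadweight loss = 2916/17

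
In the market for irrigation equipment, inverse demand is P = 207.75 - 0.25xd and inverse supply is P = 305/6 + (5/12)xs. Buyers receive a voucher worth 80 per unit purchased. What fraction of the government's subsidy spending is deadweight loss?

DWL / government spending = 480/2843

Pre-subsidy: 207.75 - 0.25x = 305/6 + (5/12)x gives x* = 235.375 and P* = 148.90625.
With the rebate, buyers effectively pay Pb = Ps − 80, where Ps is the price sellers receive.
On the curves, Pb = 207.75 - 0.25x and Ps = 305/6 + (5/12)x; the wedge Ps − Pb = 80 gives 305/6 + (5/12)x − (207.75 - 0.25x) = 80, so x' = 355.375.
Then Pb = 207.75 − 0.25·355.375 = 118.90625 and Ps = 305/6 + (5/12)·355.375 = 198.90625.
ΔCS = ½(235.375 + 355.375)(148.90625 − 118.90625) = 8861.25; ΔPS = ½(235.375 + 355.375)(198.90625 − 148.90625) = 14768.75.
Government spending = 80 × 355.375 = 28430.
DWL = ½ × 80 × (355.375 − 235.375) = 4800; fraction = 4800 / 28430 = 480/2843.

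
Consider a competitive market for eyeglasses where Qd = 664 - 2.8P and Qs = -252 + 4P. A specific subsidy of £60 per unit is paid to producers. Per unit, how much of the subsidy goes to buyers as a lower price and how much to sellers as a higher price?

Buyers gain 600/17 per unit; sellers gain 420/17 per unit

Pre-subsidy: 664 - 2.8P = -252 + 4P gives P* = 2290/17, Q* = 4876/17.
With the subsidy, sellers receive Ps = Pb + 60 for each unit, where Pb is the price buyers pay.
Supply in terms of Pb becomes Qs = -252 + 4(Pb + 60) = -12 + 4Pb. Setting this equal to demand: 664 - 2.8Pb = -12 + 4Pb, so Pb = 1690/17.
Sellers receive Ps = 1690/17 + 60 = 2710/17; Q' = 664 − 2.8·(1690/17) = 6556/17.
Buyers' price falls by P* − Pb = 2290/17 − 1690/17 = 600/17; sellers' price rises by Ps − P* = 2710/17 − 2290/17 = 420/17.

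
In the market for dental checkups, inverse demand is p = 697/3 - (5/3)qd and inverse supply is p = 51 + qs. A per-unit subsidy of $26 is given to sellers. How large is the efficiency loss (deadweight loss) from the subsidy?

Pre-subsidy: 697/3 - (5/3)q = 51 + q gives q* = 68 and p* = 119.
With the subsidy, sellers receive ps = pb + 26 for each unit, where pb is the price buyers pay.
On the curves, pb = 697/3 - (5/3)q and ps = 51 + q; the wedge ps − pb = 26 gives 51 + q − (697/3 - (5/3)q) = 26, so q' = 77.75.
Then pb = 697/3 − (5/3)·77.75 = 102.75 and ps = 51 + 1·77.75 = 128.75.
The subsidy expands output by 77.75 − 68 = 9.75 past the efficient level; on those units the gap between marginal cost and willingness to pay runs from 0 up to 26.
DWL = ½ × 26 × 9.75 = 126.75.

Deadweight loss = $126.75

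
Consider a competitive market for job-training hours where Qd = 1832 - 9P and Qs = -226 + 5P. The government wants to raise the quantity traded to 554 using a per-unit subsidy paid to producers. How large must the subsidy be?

At Q = 554, invert demand for the buyer price: Pb = (1832 − 554)/9 = 142; invert supply for the seller price: Ps = (554 − (-226))/5 = 156.
The subsidy must fill the gap: s = Ps − Pb = 156 − 142 = 14.

Required subsidy s = 14 per unit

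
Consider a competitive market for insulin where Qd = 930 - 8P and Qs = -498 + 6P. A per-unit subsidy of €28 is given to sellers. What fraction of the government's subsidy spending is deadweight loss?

Pre-subsidy: 930 - 8P = -498 + 6P gives P* = 102, Q* = 114.
With the subsidy, sellers receive Ps = Pb + 28 for each unit, where Pb is the price buyers pay.
Supply in terms of Pb becomes Qs = -498 + 6(Pb + 28) = -330 + 6Pb. Setting this equal to demand: 930 - 8Pb = -330 + 6Pb, so Pb = 90.
Sellers receive Ps = 90 + 28 = 118; Q' = 930 − 8·90 = 210.
ΔCS = ½(114 + 210)(102 − 90) = 1944; ΔPS = ½(114 + 210)(118 − 102) = 2592.
Government spending = 28 × 210 = 5880.
DWL = ½ × 28 × (210 − 114) = 1344; fraction = 1344 / 5880 = 8/35.

DWL / government spending = 8/35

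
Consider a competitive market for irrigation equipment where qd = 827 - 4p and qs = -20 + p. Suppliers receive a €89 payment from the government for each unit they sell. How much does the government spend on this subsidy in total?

Government cost = €19633.4

Pre-subsidy: 827 - 4p = -20 + p gives p* = 169.4, q* = 149.4.
With the subsidy, sellers receive ps = pb + 89 for each unit, where pb is the price buyers pay.
Supply in terms of pb becomes qs = -20 + 1(pb + 89) = 69 + pb. Setting this equal to demand: 827 - 4pb = 69 + pb, so pb = 151.6.
Sellers receive ps = 151.6 + 89 = 240.6; q' = 827 − 4·151.6 = 220.6.
Government outlay = subsidy × quantity = 89 × 220.6 = 19633.4.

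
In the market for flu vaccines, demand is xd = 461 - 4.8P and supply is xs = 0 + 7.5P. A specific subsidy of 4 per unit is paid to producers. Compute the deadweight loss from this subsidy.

Pre-subsidy: 461 - 4.8P = 0 + 7.5P gives P* = 4610/123, x* = 11525/41.
With the subsidy, sellers receive Ps = Pb + 4 for each unit, where Pb is the price buyers pay.
Supply in terms of Pb becomes xs = 0 + 7.5(Pb + 4) = 30 + 7.5Pb. Setting this equal to demand: 461 - 4.8Pb = 30 + 7.5Pb, so Pb = 4310/123.
Sellers receive Ps = 4310/123 + 4 = 4802/123; x' = 461 − 4.8·(4310/123) = 12005/41.
The subsidy expands output by 12005/41 − 11525/41 = 480/41 past the efficient level; on those units the gap between marginal cost and willingness to pay runs from 0 up to 4.
DWL = ½ × 4 × 480/41 = 960/41.

Deadweight loss = 960/41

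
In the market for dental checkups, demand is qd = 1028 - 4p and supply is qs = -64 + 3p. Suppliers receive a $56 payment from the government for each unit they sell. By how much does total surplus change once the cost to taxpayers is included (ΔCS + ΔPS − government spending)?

Net change in total surplus = -$2688

Pre-subsidy: 1028 - 4p = -64 + 3p gives p* = 156, q* = 404.
With the subsidy, sellers receive ps = pb + 56 for each unit, where pb is the price buyers pay.
Supply in terms of pb becomes qs = -64 + 3(pb + 56) = 104 + 3pb. Setting this equal to demand: 1028 - 4pb = 104 + 3pb, so pb = 132.
Sellers receive ps = 132 + 56 = 188; q' = 1028 − 4·132 = 500.
ΔCS = ½(404 + 500)(156 − 132) = 10848; ΔPS = ½(404 + 500)(188 − 156) = 14464.
Government spending = 56 × 500 = 28000.
Net change = 10848 + 14464 − 28000 = -2688. The loss equals the DWL triangle ½·56·96.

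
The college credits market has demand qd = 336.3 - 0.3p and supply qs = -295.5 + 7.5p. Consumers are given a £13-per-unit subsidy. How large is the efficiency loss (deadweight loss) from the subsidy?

Deadweight loss = £24.375

Pre-subsidy: 336.3 - 0.3p = -295.5 + 7.5p gives p* = 81, q* = 312.
With the rebate, buyers effectively pay pb = ps − 13, where ps is the price sellers receive.
Demand in terms of ps becomes qd = 336.3 − 0.3(ps − 13) = 340.2 - 0.3ps. Setting this equal to supply: 340.2 - 0.3ps = -295.5 + 7.5ps, so ps = 81.5.
Buyers pay pb = 81.5 − 13 = 68.5; q' = -295.5 + 7.5·81.5 = 315.75.
The subsidy expands output by 315.75 − 312 = 3.75 past the efficient level; on those units the gap between marginal cost and willingness to pay runs from 0 up to 13.
DWL = ½ × 13 × 3.75 = 24.375.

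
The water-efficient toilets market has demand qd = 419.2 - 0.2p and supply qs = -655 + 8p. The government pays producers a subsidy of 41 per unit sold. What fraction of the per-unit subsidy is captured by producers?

Producer share = 1/41

Pre-subsidy: 419.2 - 0.2p = -655 + 8p gives p* = 131, q* = 393.
With the subsidy, sellers receive ps = pb + 41 for each unit, where pb is the price buyers pay.
Supply in terms of pb becomes qs = -655 + 8(pb + 41) = -327 + 8pb. Setting this equal to demand: 419.2 - 0.2pb = -327 + 8pb, so pb = 91.
Sellers receive ps = 91 + 41 = 132; q' = 419.2 − 0.2·91 = 401.
Buyers' price falls by p* − pb = 131 − 91 = 40; sellers' price rises by ps − p* = 132 − 131 = 1.
So producers capture 1/41 = 1/41 of each unit of subsidy.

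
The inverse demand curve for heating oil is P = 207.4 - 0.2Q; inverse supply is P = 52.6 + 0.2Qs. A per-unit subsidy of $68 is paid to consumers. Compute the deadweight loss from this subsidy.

Deadweight loss = $5780

Pre-subsidy: 207.4 - 0.2Q = 52.6 + 0.2Q gives Q* = 387 and P* = 130.
With the rebate, buyers effectively pay Pb = Ps − 68, where Ps is the price sellers receive.
On the curves, Pb = 207.4 - 0.2Q and Ps = 52.6 + 0.2Q; the wedge Ps − Pb = 68 gives 52.6 + 0.2Q − (207.4 - 0.2Q) = 68, so Q' = 557.
Then Pb = 207.4 − 0.2·557 = 96 and Ps = 52.6 + 0.2·557 = 164.
The subsidy expands output by 557 − 387 = 170 past the efficient level; on those units the gap between marginal cost and willingness to pay runs from 0 up to 68.
DWL = ½ × 68 × 170 = 5780.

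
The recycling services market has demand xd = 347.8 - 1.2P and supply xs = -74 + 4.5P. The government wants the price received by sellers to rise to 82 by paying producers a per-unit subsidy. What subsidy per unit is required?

Required subsidy s = 38 per unit

At a seller price of 82, quantity supplied is -74 + 4.5·82 = 295.
Buyers absorb 295 only when they pay Pb with 347.8 − 1.2·Pb = 295, i.e. Pb = 44.
s = Ps − Pb = 82 − 44 = 38.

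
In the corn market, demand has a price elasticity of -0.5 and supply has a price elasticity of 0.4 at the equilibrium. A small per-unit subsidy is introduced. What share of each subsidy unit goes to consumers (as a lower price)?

Consumer share = 4/9

For a small subsidy around the equilibrium, the benefit split depends on the relative slopes, which at a point are proportional to the elasticities.
Buyer share = εs/(εs + |εd|) = 0.4/(0.4 + 0.5) = 4/9; seller share = |εd|/(εs + |εd|) = 5/9.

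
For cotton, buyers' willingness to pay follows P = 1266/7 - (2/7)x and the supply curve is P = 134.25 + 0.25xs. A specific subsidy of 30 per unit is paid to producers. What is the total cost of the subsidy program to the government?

Government cost = 4290

Pre-subsidy: 1266/7 - (2/7)x = 134.25 + 0.25x gives x* = 87 and P* = 156.
With the subsidy, sellers receive Ps = Pb + 30 for each unit, where Pb is the price buyers pay.
On the curves, Pb = 1266/7 - (2/7)x and Ps = 134.25 + 0.25x; the wedge Ps − Pb = 30 gives 134.25 + 0.25x − (1266/7 - (2/7)x) = 30, so x' = 143.
Then Pb = 1266/7 − (2/7)·143 = 140 and Ps = 134.25 + 0.25·143 = 170.
Government outlay = subsidy × quantity = 30 × 143 = 4290.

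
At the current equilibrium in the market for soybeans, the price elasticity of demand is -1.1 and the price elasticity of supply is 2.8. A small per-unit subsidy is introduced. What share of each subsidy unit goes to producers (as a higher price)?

Producer share = 11/39

For a small subsidy around the equilibrium, the benefit split depends on the relative slopes, which at a point are proportional to the elasticities.
Buyer share = εs/(εs + |εd|) = 2.8/(2.8 + 1.1) = 28/39; seller share = |εd|/(εs + |εd|) = 11/39.
So producers capture 11/39 of the subsidy.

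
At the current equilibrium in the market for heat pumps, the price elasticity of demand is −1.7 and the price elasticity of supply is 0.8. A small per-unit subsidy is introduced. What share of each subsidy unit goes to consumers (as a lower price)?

Consumer share = 0.32

For a small subsidy around the equilibrium, the benefit split depends on the relative slopes, which at a point are proportional to the elasticities.
Buyer share = εs/(εs + |εd|) = 0.8/(0.8 + 1.7) = 0.32; seller share = |εd|/(εs + |εd|) = 0.68.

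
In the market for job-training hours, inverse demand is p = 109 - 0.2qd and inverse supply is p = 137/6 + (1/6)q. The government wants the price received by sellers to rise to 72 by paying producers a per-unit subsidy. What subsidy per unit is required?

At a seller price of 72, quantity supplied is -137 + 6·72 = 295.
Buyers absorb 295 only when they pay pb = 109 − 0.2·295 = 50.
s = ps − pb = 72 − 50 = 22.

Required subsidy s = 22 per unit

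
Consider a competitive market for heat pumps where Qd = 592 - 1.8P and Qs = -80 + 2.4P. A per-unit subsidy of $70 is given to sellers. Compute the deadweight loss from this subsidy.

Deadweight loss = $2520

Pre-subsidy: 592 - 1.8P = -80 + 2.4P gives P* = 160, Q* = 304.
With the subsidy, sellers receive Ps = Pb + 70 for each unit, where Pb is the price buyers pay.
Supply in terms of Pb becomes Qs = -80 + 2.4(Pb + 70) = 88 + 2.4Pb. Setting this equal to demand: 592 - 1.8Pb = 88 + 2.4Pb, so Pb = 120.
Sellers receive Ps = 120 + 70 = 190; Q' = 592 − 1.8·120 = 376.
The subsidy expands output by 376 − 304 = 72 past the efficient level; on those units the gap between marginal cost and willingness to pay runs from 0 up to 70.
DWL = ½ × 70 × 72 = 2520.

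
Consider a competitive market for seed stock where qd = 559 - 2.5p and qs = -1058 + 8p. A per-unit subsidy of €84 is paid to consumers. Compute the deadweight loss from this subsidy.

Pre-subsidy: 559 - 2.5p = -1058 + 8p gives p* = 154, q* = 174.
With the rebate, buyers effectively pay pb = ps − 84, where ps is the price sellers receive.
Demand in terms of ps becomes qd = 559 − 2.5(ps − 84) = 769 - 2.5ps. Setting this equal to supply: 769 - 2.5ps = -1058 + 8ps, so ps = 174.
Buyers pay pb = 174 − 84 = 90; q' = -1058 + 8·174 = 334.
The subsidy expands output by 334 − 174 = 160 past the efficient level; on those units the gap between marginal cost and willingness to pay runs from 0 up to 84.
DWL = ½ × 84 × 160 = 6720.

Deadweight loss = €6720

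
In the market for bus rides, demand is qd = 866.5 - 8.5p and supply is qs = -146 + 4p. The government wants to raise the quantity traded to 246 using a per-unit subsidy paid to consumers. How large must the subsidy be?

At q = 246, invert demand for the buyer price: pb = (866.5 − 246)/8.5 = 73; invert supply for the seller price: ps = (246 − (-146))/4 = 98.
The subsidy must fill the gap: s = ps − pb = 98 − 73 = 25.

Required subsidy s = 25 per unit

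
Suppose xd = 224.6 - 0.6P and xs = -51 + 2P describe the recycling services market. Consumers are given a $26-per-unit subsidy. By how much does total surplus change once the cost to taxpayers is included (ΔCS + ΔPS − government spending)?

Pre-subsidy: 224.6 - 0.6P = -51 + 2P gives P* = 106, x* = 161.
With the rebate, buyers effectively pay Pb = Ps − 26, where Ps is the price sellers receive.
Demand in terms of Ps becomes xd = 224.6 − 0.6(Ps − 26) = 240.2 - 0.6Ps. Setting this equal to supply: 240.2 - 0.6Ps = -51 + 2Ps, so Ps = 112.
Buyers pay Pb = 112 − 26 = 86; x' = -51 + 2·112 = 173.
ΔCS = ½(161 + 173)(106 − 86) = 3340; ΔPS = ½(161 + 173)(112 − 106) = 1002.
Government spending = 26 × 173 = 4498.
Net change = 3340 + 1002 − 4498 = -156. The loss equals the DWL triangle ½·26·12.

Net change in total surplus = -$156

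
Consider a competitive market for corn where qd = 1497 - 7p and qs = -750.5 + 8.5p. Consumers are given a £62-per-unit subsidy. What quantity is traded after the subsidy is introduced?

Pre-subsidy: 1497 - 7p = -750.5 + 8.5p gives p* = 145, q* = 482.
With the rebate, buyers effectively pay pb = ps − 62, where ps is the price sellers receive.
Demand in terms of ps becomes qd = 1497 − 7(ps − 62) = 1931 - 7ps. Setting this equal to supply: 1931 - 7ps = -750.5 + 8.5ps, so ps = 173.
Buyers pay pb = 173 − 62 = 111; q' = -750.5 + 8.5·173 = 720.

q' = 720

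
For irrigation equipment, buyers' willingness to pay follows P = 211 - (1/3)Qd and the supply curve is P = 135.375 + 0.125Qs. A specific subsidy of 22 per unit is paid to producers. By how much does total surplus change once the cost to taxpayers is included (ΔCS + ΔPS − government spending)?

Net change in total surplus = -528

Pre-subsidy: 211 - (1/3)Q = 135.375 + 0.125Q gives Q* = 165 and P* = 156.
With the subsidy, sellers receive Ps = Pb + 22 for each unit, where Pb is the price buyers pay.
On the curves, Pb = 211 - (1/3)Q and Ps = 135.375 + 0.125Q; the wedge Ps − Pb = 22 gives 135.375 + 0.125Q − (211 - (1/3)Q) = 22, so Q' = 213.
Then Pb = 211 − (1/3)·213 = 140 and Ps = 135.375 + 0.125·213 = 162.
ΔCS = ½(165 + 213)(156 − 140) = 3024; ΔPS = ½(165 + 213)(162 − 156) = 1134.
Government spending = 22 × 213 = 4686.
Net change = 3024 + 1134 − 4686 = -528. The loss equals the DWL triangle ½·22·48.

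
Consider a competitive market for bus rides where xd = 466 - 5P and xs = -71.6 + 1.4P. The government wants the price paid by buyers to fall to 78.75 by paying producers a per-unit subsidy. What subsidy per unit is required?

Required subsidy s = 24 per unit

At a buyer price of 78.75, quantity demanded is 466 − 5·78.75 = 72.25.
Sellers supply 72.25 only when they receive Ps with -71.6 + 1.4·Ps = 72.25, i.e. Ps = 102.75.
s = Ps − Pb = 102.75 − 78.75 = 24.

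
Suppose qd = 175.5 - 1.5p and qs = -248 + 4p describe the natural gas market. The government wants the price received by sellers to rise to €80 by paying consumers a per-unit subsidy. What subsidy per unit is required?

Required subsidy s = €11 per unit

At a seller price of 80, quantity supplied is -248 + 4·80 = 72.
Buyers absorb 72 only when they pay pb with 175.5 − 1.5·pb = 72, i.e. pb = 69.
s = ps − pb = 80 − 69 = 11.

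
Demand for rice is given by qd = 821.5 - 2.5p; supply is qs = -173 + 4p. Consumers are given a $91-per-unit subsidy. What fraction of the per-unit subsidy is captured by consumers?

Pre-subsidy: 821.5 - 2.5p = -173 + 4p gives p* = 153, q* = 439.
With the rebate, buyers effectively pay pb = ps − 91, where ps is the price sellers receive.
Demand in terms of ps becomes qd = 821.5 − 2.5(ps − 91) = 1049 - 2.5ps. Setting this equal to supply: 1049 - 2.5ps = -173 + 4ps, so ps = 188.
Buyers pay pb = 188 − 91 = 97; q' = -173 + 4·188 = 579.
Buyers' price falls by p* − pb = 153 − 97 = 56; sellers' price rises by ps − p* = 188 − 153 = 35.
So consumers capture 56/91 = 8/13 of each unit of subsidy.

Consumer share = 8/13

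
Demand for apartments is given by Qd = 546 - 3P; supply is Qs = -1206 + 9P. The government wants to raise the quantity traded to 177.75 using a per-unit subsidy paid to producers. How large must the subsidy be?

Required subsidy s = 31 per unit

At Q = 177.75, invert demand for the buyer price: Pb = (546 − 177.75)/3 = 122.75; invert supply for the seller price: Ps = (177.75 − (-1206))/9 = 153.75.
The subsidy must fill the gap: s = Ps − Pb = 153.75 − 122.75 = 31.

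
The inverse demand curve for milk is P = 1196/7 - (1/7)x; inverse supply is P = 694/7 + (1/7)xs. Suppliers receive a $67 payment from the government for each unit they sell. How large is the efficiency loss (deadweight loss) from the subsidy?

Pre-subsidy: 1196/7 - (1/7)x = 694/7 + (1/7)x gives x* = 251 and P* = 135.
With the subsidy, sellers receive Ps = Pb + 67 for each unit, where Pb is the price buyers pay.
On the curves, Pb = 1196/7 - (1/7)x and Ps = 694/7 + (1/7)x; the wedge Ps − Pb = 67 gives 694/7 + (1/7)x − (1196/7 - (1/7)x) = 67, so x' = 485.5.
Then Pb = 1196/7 − (1/7)·485.5 = 101.5 and Ps = 694/7 + (1/7)·485.5 = 168.5.
The subsidy expands output by 485.5 − 251 = 234.5 past the efficient level; on those units the gap between marginal cost and willingness to pay runs from 0 up to 67.
DWL = ½ × 67 × 234.5 = 7855.75.

Deadweight loss = $7855.75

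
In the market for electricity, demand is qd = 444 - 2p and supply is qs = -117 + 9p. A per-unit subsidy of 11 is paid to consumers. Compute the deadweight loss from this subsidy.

Deadweight loss = 99

Pre-subsidy: 444 - 2p = -117 + 9p gives p* = 51, q* = 342.
With the rebate, buyers effectively pay pb = ps − 11, where ps is the price sellers receive.
Demand in terms of ps becomes qd = 444 − 2(ps − 11) = 466 - 2ps. Setting this equal to supply: 466 - 2ps = -117 + 9ps, so ps = 53.
Buyers pay pb = 53 − 11 = 42; q' = -117 + 9·53 = 360.
The subsidy expands output by 360 − 342 = 18 past the efficient level; on those units the gap between marginal cost and willingness to pay runs from 0 up to 11.
DWL = ½ × 11 × 18 = 99.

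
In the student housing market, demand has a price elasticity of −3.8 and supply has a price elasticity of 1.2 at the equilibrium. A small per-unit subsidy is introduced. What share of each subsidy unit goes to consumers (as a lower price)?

Consumer share = 0.24

For a small subsidy around the equilibrium, the benefit split depends on the relative slopes, which at a point are proportional to the elasticities.
Buyer share = εs/(εs + |εd|) = 1.2/(1.2 + 3.8) = 0.24; seller share = |εd|/(εs + |εd|) = 0.76.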